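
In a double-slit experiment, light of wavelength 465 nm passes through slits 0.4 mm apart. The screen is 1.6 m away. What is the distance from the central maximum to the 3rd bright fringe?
y = mλL/d = 5.58 mm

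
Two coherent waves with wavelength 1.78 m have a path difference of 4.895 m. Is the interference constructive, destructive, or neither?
neither (partial) — path difference = 2.75λ, neither a whole number of wavelengths nor an odd multiple of λ/2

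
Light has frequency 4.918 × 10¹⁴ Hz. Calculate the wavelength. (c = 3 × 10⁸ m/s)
λ = c/f = 610 nm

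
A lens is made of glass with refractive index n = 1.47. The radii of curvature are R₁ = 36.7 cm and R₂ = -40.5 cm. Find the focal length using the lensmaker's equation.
1/f = (n − 1)(1/R₁ − 1/R₂) → f = 40.96 cm (converging lens)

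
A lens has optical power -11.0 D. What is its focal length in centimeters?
f = 1/P = -9.091 cm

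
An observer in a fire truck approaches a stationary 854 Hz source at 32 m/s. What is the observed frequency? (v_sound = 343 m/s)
f_obs = f·(v + v_o)/v = 933.7 Hz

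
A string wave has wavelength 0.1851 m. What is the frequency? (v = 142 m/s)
f = v/λ = 767.2 Hz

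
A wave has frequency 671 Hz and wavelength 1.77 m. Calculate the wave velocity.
v = fλ = 1188 m/s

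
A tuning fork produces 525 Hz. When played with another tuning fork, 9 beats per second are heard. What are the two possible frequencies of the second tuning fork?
f₂ = 525 ± 9 Hz → 534 Hz or 516 Hz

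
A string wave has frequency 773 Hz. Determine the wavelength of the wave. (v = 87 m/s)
λ = v/f = 0.1125 m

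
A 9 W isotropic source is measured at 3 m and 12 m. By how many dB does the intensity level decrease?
Δβ = 20·log₁₀(r₂/r₁) = 12.04 dB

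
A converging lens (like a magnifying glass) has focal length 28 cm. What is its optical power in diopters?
P = 1/f = 3.571 D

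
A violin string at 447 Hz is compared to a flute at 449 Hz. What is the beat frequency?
2 Hz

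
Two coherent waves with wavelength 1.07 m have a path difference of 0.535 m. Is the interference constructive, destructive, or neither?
destructive — path difference = 0.5λ, an odd multiple of λ/2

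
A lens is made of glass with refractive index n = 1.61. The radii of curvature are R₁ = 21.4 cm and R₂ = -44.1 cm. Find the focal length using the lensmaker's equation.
1/f = (n − 1)(1/R₁ − 1/R₂) → f = 23.62 cm (converging lens)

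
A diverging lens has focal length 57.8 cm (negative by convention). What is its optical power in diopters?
P = 1/f = -1.73 D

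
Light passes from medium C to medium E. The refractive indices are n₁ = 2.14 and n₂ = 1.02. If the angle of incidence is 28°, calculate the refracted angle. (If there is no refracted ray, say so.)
sin θ₂ = (n₁/n₂)·sin θ₁ = 0.985 → θ₂ = 80.05°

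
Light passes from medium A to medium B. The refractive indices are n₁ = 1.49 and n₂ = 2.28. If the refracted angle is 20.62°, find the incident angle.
sin θ₁ = (n₂/n₁)·sin θ₂ → θ₁ = 32.61°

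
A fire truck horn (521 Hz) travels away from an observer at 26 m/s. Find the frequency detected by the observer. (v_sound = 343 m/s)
f_obs = f·v/(v + v_s) = 484.3 Hz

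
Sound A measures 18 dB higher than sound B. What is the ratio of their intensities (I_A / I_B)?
I_A/I_B = 10^(Δβ/10) = 63.1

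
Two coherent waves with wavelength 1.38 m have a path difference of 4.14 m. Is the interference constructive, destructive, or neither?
constructive — path difference = 3λ, a whole number of wavelengths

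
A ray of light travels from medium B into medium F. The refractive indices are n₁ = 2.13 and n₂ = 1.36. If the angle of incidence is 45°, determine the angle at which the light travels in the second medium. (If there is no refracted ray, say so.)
sin θ₂ = (n₁/n₂)·sin θ₁ = 1.107 > 1, so there is no refracted ray — the light undergoes total internal reflection.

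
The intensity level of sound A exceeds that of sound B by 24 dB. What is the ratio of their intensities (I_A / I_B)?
I_A/I_B = 10^(Δβ/10) = 251.2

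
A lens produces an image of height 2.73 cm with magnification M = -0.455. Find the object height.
ho = |hi|/|M| = 6 cm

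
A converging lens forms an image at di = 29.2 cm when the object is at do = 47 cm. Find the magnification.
M = −di/do = -0.6213 (inverted image)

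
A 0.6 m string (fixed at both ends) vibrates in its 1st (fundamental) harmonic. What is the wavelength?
λₙ = 2L/n = 1.2 m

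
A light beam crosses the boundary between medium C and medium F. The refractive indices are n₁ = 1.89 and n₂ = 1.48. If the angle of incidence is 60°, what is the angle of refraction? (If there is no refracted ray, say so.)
sin θ₂ = (n₁/n₂)·sin θ₁ = 1.106 > 1, so there is no refracted ray — the light undergoes total internal reflection.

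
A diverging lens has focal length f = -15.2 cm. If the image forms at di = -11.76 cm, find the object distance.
1/do = 1/f − 1/di → do = 51.96 cm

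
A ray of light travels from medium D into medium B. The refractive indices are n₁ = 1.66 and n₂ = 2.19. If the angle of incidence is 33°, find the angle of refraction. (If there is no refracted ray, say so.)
sin θ₂ = (n₁/n₂)·sin θ₁ = 0.4128 → θ₂ = 24.38°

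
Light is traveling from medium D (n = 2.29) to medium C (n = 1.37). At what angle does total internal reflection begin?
θc = arcsin(n₂/n₁) = 36.74°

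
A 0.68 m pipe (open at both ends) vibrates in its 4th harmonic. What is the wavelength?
λₙ = 2L/n = 0.34 m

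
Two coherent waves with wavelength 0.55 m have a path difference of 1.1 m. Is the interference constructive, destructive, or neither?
constructive — path difference = 2λ, a whole number of wavelengths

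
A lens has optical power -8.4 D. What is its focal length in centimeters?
f = 1/P = -11.9 cm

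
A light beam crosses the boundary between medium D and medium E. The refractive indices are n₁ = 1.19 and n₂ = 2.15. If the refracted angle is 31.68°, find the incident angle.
sin θ₁ = (n₂/n₁)·sin θ₂ → θ₁ = 71.59°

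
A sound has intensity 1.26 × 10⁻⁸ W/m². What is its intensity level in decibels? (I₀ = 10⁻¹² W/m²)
β = 10·log₁₀(I/I₀) = 41 dB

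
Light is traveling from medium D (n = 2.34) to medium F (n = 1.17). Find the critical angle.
θc = arcsin(n₂/n₁) = 30°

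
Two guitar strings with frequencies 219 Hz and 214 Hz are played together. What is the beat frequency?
5 Hz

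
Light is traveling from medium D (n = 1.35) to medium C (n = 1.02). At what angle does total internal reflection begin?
θc = arcsin(n₂/n₁) = 49.07°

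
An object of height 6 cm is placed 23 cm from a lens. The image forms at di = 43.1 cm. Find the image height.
hi = (-di/do) × ho = -11.24 cm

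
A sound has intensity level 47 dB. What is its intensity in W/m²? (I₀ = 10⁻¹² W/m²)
I = I₀·10^(β/10) = 5.01 × 10⁻⁸ W/m²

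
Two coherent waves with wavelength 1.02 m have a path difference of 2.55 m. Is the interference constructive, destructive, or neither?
destructive — path difference = 2.5λ, an odd multiple of λ/2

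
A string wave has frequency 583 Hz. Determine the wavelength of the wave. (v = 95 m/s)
λ = v/f = 0.163 m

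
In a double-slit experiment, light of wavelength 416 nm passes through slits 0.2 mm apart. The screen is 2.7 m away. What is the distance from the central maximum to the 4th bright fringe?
y = mλL/d = 22.46 mm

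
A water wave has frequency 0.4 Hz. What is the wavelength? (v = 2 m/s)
λ = v/f = 5 m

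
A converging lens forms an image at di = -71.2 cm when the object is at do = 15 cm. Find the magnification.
M = −di/do = 4.747 (upright image)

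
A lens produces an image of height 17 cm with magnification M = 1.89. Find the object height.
ho = |hi|/|M| = 8.995 cm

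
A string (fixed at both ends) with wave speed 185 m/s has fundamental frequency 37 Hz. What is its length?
L = v/(2f₁) = 2.5 m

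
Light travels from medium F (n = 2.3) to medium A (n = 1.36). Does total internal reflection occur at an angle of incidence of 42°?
θc = arcsin(n₂/n₁) = 36.25°; 42° > θc, so yes — total internal reflection.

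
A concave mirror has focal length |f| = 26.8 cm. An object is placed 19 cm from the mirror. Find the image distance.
f = +26.8 cm (concave); 1/di = 1/f − 1/do → di = -65.28 cm (virtual image, behind mirror)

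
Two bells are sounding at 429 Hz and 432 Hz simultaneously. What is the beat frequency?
3 Hz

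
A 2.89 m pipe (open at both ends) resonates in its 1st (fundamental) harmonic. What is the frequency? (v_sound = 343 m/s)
fₙ = nv/(2L) = 59.34 Hz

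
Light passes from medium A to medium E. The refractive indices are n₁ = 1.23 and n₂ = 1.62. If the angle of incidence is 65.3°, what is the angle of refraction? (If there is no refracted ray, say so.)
sin θ₂ = (n₁/n₂)·sin θ₁ = 0.6898 → θ₂ = 43.61°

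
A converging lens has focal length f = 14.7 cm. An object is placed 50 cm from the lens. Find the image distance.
1/di = 1/f − 1/do → di = 20.82 cm (real image)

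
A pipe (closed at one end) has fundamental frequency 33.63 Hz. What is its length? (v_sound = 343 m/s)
L = v/(4f₁) = 2.55 m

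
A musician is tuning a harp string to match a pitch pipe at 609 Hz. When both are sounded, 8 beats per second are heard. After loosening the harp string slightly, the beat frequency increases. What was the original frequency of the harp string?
601 Hz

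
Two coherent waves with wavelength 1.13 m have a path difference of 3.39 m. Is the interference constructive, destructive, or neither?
constructive — path difference = 3λ, a whole number of wavelengths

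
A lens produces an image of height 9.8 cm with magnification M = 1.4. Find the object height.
ho = |hi|/|M| = 7 cm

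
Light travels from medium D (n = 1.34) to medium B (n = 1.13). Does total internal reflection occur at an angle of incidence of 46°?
θc = arcsin(n₂/n₁) = 57.49°; 46° < θc, so no — the ray refracts.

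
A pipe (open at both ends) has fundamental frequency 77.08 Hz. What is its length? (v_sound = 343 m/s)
L = v/(2f₁) = 2.225 m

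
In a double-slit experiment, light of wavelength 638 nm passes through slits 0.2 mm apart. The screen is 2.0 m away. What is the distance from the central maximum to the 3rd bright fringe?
y = mλL/d = 19.14 mm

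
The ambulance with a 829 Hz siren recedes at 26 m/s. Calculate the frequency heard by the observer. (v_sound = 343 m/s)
f_obs = f·v/(v + v_s) = 770.6 Hz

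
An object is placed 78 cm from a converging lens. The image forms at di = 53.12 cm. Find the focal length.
1/f = 1/do + 1/di → f = 31.6 cm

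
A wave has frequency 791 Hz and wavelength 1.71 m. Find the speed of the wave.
v = fλ = 1353 m/s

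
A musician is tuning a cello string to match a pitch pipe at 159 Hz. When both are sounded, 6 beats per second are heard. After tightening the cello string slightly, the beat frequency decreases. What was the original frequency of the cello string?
153 Hz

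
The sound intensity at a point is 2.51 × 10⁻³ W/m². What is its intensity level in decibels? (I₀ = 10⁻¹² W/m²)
β = 10·log₁₀(I/I₀) = 94 dB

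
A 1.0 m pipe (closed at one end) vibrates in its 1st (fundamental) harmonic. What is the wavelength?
λₙ = 4L/n = 4 m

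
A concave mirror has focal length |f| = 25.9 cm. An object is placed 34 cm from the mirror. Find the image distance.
f = +25.9 cm (concave); 1/di = 1/f − 1/do → di = 108.7 cm (real image, in front of mirror)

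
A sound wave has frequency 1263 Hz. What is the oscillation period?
T = 1/f = 7.918 × 10⁻⁴ s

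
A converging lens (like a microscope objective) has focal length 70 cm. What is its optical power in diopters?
P = 1/f = 1.429 D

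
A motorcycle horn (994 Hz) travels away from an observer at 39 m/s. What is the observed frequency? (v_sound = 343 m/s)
f_obs = f·v/(v + v_s) = 892.5 Hz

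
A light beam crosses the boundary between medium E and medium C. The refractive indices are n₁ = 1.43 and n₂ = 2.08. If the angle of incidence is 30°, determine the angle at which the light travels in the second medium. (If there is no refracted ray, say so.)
sin θ₂ = (n₁/n₂)·sin θ₁ = 0.3437 → θ₂ = 20.11°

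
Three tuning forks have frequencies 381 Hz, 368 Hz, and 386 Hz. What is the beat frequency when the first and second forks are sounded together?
13 Hz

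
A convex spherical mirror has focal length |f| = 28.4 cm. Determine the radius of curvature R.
R = 2|f| = 56.8 cm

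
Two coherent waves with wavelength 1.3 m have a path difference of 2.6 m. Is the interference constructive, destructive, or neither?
constructive — path difference = 2λ, a whole number of wavelengths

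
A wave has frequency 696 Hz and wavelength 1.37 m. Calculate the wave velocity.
v = fλ = 953.5 m/s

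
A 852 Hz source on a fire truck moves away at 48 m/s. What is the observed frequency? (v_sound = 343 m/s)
f_obs = f·v/(v + v_s) = 747.4 Hz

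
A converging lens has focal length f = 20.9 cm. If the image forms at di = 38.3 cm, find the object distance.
1/do = 1/f − 1/di → do = 46 cm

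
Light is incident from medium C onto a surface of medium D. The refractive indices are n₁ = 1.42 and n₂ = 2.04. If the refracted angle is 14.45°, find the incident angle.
sin θ₁ = (n₂/n₁)·sin θ₂ → θ₁ = 21.01°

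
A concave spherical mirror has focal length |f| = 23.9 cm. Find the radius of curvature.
R = 2|f| = 47.8 cm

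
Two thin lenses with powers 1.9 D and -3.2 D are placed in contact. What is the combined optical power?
P_total = P₁ + P₂ = -1.3 D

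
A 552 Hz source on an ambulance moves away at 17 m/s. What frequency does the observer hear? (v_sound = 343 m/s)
f_obs = f·v/(v + v_s) = 525.9 Hz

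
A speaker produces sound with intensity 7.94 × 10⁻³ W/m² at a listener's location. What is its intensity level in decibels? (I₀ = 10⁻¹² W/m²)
β = 10·log₁₀(I/I₀) = 99 dB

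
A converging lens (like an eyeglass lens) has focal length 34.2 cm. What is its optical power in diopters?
P = 1/f = 2.924 D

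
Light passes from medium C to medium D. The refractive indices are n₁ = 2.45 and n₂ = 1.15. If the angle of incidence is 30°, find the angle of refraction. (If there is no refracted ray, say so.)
sin θ₂ = (n₁/n₂)·sin θ₁ = 1.065 > 1, so there is no refracted ray — the light undergoes total internal reflection.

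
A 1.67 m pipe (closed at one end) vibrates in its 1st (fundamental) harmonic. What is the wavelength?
λₙ = 4L/n = 6.68 m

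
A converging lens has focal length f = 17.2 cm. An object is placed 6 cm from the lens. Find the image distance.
1/di = 1/f − 1/do → di = -9.214 cm (virtual image)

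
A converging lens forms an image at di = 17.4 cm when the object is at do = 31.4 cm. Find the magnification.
M = −di/do = -0.5541 (inverted image)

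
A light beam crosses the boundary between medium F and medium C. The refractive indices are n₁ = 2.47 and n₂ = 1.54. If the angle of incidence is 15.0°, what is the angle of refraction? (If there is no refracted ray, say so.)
sin θ₂ = (n₁/n₂)·sin θ₁ = 0.4151 → θ₂ = 24.53°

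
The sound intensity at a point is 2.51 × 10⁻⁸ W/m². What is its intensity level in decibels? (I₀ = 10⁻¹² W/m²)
β = 10·log₁₀(I/I₀) = 44 dB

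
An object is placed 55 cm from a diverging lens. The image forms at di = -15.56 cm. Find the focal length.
1/f = 1/do + 1/di → f = -21.7 cm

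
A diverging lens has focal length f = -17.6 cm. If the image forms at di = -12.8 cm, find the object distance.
1/do = 1/f − 1/di → do = 46.93 cm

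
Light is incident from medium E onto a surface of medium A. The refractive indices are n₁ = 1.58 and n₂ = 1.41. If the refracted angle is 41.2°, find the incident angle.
sin θ₁ = (n₂/n₁)·sin θ₂ → θ₁ = 36°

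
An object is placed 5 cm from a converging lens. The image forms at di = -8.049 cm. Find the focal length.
1/f = 1/do + 1/di → f = 13.2 cm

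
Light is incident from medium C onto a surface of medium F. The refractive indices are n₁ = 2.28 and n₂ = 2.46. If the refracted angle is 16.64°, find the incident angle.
sin θ₁ = (n₂/n₁)·sin θ₂ → θ₁ = 18°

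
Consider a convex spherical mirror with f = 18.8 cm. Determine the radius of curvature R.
R = 2|f| = 37.6 cm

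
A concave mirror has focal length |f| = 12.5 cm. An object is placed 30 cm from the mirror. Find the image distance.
f = +12.5 cm (concave); 1/di = 1/f − 1/do → di = 21.43 cm (real image, in front of mirror)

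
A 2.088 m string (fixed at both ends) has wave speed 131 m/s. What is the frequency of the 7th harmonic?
fₙ = nv/(2L) = 219.6 Hz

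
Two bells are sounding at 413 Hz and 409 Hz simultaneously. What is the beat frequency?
4 Hz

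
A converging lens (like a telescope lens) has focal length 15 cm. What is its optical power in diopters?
P = 1/f = 6.667 D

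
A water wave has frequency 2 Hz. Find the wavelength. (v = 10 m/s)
λ = v/f = 5 m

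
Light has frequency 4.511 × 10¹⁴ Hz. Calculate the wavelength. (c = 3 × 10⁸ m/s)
λ = c/f = 665 nm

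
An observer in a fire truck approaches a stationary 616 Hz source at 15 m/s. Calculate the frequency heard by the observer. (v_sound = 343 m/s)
f_obs = f·(v + v_o)/v = 642.9 Hz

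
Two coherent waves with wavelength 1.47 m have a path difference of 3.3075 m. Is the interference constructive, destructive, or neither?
neither (partial) — path difference = 2.25λ, neither a whole number of wavelengths nor an odd multiple of λ/2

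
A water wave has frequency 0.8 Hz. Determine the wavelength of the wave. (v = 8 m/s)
λ = v/f = 10 m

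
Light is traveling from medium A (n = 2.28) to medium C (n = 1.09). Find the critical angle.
θc = arcsin(n₂/n₁) = 28.56°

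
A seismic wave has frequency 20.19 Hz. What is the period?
T = 1/f = 0.04953 s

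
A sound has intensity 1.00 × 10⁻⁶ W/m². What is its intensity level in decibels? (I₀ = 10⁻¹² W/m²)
β = 10·log₁₀(I/I₀) = 60 dB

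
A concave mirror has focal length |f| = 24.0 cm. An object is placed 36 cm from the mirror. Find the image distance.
f = +24.0 cm (concave); 1/di = 1/f − 1/do → di = 72 cm (real image, in front of mirror)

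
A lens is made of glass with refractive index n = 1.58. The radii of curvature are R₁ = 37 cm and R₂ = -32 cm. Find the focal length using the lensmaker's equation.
1/f = (n − 1)(1/R₁ − 1/R₂) → f = 29.59 cm (converging lens)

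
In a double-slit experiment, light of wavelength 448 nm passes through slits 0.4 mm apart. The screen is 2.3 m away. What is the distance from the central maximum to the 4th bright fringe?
y = mλL/d = 10.3 mm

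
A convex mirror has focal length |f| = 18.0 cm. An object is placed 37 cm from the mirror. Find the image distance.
f = −18.0 cm (convex); 1/di = 1/f − 1/do → di = -12.11 cm (virtual image, behind mirror)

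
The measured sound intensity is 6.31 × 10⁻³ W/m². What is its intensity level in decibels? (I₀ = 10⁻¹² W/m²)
β = 10·log₁₀(I/I₀) = 98 dB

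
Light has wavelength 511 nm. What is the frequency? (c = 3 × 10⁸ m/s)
f = c/λ = 5.871 × 10¹⁴ Hz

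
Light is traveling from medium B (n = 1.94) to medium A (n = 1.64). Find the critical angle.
θc = arcsin(n₂/n₁) = 57.71°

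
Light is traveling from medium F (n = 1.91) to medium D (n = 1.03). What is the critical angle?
θc = arcsin(n₂/n₁) = 32.63°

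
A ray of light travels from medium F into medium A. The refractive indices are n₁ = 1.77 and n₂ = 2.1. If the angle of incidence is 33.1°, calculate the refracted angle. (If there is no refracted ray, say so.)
sin θ₂ = (n₁/n₂)·sin θ₁ = 0.4603 → θ₂ = 27.41°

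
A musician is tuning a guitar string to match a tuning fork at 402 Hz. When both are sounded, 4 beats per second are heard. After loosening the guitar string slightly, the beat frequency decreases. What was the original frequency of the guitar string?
406 Hz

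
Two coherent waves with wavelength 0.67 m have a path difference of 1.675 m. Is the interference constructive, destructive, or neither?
destructive — path difference = 2.5λ, an odd multiple of λ/2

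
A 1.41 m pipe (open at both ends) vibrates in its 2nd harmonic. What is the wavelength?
λₙ = 2L/n = 1.41 m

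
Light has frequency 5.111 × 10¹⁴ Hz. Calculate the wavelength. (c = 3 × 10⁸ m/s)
λ = c/f = 587 nm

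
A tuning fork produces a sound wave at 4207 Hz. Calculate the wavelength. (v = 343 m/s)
λ = v/f = 0.08153 m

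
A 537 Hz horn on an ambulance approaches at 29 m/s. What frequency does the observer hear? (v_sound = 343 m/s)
f_obs = f·v/(v − v_s) = 586.6 Hz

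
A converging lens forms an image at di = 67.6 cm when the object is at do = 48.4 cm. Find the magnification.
M = −di/do = -1.397 (inverted image)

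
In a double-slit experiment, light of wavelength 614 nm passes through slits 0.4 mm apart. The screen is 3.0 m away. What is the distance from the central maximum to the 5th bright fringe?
y = mλL/d = 23.03 mm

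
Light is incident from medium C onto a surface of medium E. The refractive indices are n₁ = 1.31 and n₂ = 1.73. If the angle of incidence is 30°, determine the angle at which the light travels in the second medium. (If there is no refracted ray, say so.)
sin θ₂ = (n₁/n₂)·sin θ₁ = 0.3786 → θ₂ = 22.25°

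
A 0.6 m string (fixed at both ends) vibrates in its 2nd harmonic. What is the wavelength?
λₙ = 2L/n = 0.6 m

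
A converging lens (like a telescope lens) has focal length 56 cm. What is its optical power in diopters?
P = 1/f = 1.786 D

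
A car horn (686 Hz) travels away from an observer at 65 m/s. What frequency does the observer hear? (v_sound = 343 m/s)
f_obs = f·v/(v + v_s) = 576.7 Hz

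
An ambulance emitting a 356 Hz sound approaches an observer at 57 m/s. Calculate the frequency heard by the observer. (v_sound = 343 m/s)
f_obs = f·v/(v − v_s) = 427 Hz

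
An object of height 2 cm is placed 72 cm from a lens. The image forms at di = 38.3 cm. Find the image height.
hi = (-di/do) × ho = -1.064 cm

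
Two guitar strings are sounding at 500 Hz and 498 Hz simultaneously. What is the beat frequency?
2 Hz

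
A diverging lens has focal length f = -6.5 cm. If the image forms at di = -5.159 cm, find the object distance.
1/do = 1/f − 1/di → do = 25.01 cm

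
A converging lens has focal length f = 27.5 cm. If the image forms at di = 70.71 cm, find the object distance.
1/do = 1/f − 1/di → do = 45 cm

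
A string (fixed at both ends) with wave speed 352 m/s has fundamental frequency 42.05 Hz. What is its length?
L = v/(2f₁) = 4.185 m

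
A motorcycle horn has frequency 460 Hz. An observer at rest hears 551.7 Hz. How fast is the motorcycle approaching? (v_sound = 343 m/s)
v_s = v·(1 − f/f_obs) = 57.01 m/s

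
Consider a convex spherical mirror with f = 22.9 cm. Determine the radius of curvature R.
R = 2|f| = 45.8 cm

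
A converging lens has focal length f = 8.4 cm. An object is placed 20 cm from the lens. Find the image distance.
1/di = 1/f − 1/do → di = 14.48 cm (real image)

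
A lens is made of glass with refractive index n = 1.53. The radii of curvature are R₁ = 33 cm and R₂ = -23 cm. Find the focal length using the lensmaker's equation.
1/f = (n − 1)(1/R₁ − 1/R₂) → f = 25.57 cm (converging lens)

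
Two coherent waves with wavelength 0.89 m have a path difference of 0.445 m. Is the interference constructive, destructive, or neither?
destructive — path difference = 0.5λ, an odd multiple of λ/2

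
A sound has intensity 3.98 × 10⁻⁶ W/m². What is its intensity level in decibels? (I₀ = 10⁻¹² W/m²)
β = 10·log₁₀(I/I₀) = 66 dB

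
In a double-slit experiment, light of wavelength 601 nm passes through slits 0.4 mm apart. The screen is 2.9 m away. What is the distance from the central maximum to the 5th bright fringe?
y = mλL/d = 21.79 mm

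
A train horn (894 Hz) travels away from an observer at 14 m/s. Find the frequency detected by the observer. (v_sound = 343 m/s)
f_obs = f·v/(v + v_s) = 858.9 Hz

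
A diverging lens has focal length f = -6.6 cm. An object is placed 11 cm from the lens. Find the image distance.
1/di = 1/f − 1/do → di = -4.125 cm (virtual image)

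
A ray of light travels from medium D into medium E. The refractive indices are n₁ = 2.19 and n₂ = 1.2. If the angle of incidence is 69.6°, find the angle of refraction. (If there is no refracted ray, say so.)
sin θ₂ = (n₁/n₂)·sin θ₁ = 1.711 > 1, so there is no refracted ray — the light undergoes total internal reflection.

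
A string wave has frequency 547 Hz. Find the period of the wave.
T = 1/f = 0.001828 s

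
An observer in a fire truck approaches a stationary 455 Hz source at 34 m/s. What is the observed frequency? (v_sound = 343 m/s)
f_obs = f·(v + v_o)/v = 500.1 Hz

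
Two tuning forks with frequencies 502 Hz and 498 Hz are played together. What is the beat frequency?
4 Hz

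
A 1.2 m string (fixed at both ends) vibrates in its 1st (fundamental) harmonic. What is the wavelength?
λₙ = 2L/n = 2.4 m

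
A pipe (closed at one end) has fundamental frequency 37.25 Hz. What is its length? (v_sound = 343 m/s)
L = v/(4f₁) = 2.302 m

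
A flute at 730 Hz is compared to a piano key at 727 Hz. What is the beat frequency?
3 Hz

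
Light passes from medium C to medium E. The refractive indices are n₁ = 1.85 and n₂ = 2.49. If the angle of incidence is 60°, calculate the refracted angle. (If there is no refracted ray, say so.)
sin θ₂ = (n₁/n₂)·sin θ₁ = 0.6434 → θ₂ = 40.05°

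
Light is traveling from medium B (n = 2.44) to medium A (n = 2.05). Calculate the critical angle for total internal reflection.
θc = arcsin(n₂/n₁) = 57.16°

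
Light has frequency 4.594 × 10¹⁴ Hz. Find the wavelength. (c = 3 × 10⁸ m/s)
λ = c/f = 653 nm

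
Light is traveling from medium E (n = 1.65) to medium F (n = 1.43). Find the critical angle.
θc = arcsin(n₂/n₁) = 60.07°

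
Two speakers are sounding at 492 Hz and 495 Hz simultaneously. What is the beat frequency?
3 Hz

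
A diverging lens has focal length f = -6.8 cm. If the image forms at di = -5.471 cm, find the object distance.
1/do = 1/f − 1/di → do = 27.99 cm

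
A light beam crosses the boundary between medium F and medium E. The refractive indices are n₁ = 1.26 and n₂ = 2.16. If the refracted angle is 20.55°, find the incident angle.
sin θ₁ = (n₂/n₁)·sin θ₂ → θ₁ = 37°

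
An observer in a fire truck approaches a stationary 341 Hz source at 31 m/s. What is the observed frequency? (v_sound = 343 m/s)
f_obs = f·(v + v_o)/v = 371.8 Hz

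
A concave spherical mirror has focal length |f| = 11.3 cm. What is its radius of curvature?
R = 2|f| = 22.6 cm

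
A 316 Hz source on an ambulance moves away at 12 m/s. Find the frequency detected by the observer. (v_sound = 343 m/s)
f_obs = f·v/(v + v_s) = 305.3 Hz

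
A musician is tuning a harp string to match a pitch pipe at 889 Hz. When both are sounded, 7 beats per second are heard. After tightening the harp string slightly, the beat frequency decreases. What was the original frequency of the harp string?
882 Hz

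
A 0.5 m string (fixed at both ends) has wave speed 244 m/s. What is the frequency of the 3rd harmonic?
fₙ = nv/(2L) = 732 Hz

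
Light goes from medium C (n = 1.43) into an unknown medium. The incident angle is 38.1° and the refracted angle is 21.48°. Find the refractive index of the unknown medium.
n₂ = n₁·sin θ₁ / sin θ₂ = 2.41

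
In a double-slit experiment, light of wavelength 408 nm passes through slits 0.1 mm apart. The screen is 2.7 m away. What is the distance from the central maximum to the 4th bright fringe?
y = mλL/d = 44.06 mm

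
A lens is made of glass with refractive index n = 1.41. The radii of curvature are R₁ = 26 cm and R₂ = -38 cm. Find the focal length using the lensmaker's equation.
1/f = (n − 1)(1/R₁ − 1/R₂) → f = 37.65 cm (converging lens)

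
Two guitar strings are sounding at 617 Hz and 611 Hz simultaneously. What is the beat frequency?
6 Hz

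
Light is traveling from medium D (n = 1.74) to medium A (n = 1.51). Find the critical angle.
θc = arcsin(n₂/n₁) = 60.21°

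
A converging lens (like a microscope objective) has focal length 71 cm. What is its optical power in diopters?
P = 1/f = 1.408 D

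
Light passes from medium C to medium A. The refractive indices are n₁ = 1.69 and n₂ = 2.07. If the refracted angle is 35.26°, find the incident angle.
sin θ₁ = (n₂/n₁)·sin θ₂ → θ₁ = 45°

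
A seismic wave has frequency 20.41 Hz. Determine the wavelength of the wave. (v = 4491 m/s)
λ = v/f = 220 m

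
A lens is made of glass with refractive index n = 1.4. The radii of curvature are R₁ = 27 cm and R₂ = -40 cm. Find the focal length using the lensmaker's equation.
1/f = (n − 1)(1/R₁ − 1/R₂) → f = 40.3 cm (converging lens)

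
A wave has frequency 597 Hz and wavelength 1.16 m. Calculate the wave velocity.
v = fλ = 692.5 m/s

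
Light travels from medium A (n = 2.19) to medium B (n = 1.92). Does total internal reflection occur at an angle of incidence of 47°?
θc = arcsin(n₂/n₁) = 61.25°; 47° < θc, so no — the ray refracts.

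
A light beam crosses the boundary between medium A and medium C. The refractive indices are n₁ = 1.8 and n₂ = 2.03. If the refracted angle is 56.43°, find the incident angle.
sin θ₁ = (n₂/n₁)·sin θ₂ → θ₁ = 70°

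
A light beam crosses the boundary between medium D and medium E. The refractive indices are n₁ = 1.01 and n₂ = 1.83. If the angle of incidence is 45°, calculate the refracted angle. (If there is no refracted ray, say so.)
sin θ₂ = (n₁/n₂)·sin θ₁ = 0.3903 → θ₂ = 22.97°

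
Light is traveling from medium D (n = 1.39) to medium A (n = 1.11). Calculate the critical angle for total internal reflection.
θc = arcsin(n₂/n₁) = 52.99°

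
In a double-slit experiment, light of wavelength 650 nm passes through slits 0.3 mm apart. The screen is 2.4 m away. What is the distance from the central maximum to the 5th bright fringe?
y = mλL/d = 26 mm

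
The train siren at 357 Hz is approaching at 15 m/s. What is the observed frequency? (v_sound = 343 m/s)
f_obs = f·v/(v − v_s) = 373.3 Hz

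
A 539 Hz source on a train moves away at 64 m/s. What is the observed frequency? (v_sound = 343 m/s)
f_obs = f·v/(v + v_s) = 454.2 Hz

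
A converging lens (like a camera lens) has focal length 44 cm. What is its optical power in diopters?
P = 1/f = 2.273 D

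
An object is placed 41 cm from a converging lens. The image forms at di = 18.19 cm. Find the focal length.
1/f = 1/do + 1/di → f = 12.6 cm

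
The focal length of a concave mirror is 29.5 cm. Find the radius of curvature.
R = 2|f| = 59 cm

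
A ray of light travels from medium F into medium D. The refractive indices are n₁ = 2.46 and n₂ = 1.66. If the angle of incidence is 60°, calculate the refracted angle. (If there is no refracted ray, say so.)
sin θ₂ = (n₁/n₂)·sin θ₁ = 1.283 > 1, so there is no refracted ray — the light undergoes total internal reflection.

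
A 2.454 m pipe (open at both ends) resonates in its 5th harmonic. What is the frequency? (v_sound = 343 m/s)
fₙ = nv/(2L) = 349.4 Hz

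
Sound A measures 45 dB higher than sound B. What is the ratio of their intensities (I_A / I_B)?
I_A/I_B = 10^(Δβ/10) = 31620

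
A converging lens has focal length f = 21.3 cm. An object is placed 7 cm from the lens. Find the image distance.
1/di = 1/f − 1/do → di = -10.43 cm (virtual image)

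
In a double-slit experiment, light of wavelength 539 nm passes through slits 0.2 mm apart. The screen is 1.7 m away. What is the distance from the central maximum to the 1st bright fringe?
y = mλL/d = 4.581 mm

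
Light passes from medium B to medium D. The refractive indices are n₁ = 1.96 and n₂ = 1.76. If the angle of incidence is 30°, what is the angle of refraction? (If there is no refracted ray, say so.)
sin θ₂ = (n₁/n₂)·sin θ₁ = 0.5568 → θ₂ = 33.84°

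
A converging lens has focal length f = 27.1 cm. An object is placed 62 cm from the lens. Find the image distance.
1/di = 1/f − 1/do → di = 48.14 cm (real image)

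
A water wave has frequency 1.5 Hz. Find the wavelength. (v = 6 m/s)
λ = v/f = 4 m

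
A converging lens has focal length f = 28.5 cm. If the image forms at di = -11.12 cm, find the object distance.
1/do = 1/f − 1/di → do = 7.999 cm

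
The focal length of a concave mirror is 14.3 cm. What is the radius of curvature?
R = 2|f| = 28.6 cm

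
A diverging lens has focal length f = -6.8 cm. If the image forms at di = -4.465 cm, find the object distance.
1/do = 1/f − 1/di → do = 13 cm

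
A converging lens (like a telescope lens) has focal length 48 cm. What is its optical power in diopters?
P = 1/f = 2.083 D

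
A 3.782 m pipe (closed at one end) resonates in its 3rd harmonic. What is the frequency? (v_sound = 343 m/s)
fₙ = nv/(4L) = 68.02 Hz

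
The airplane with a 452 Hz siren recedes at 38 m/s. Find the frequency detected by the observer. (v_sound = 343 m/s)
f_obs = f·v/(v + v_s) = 406.9 Hz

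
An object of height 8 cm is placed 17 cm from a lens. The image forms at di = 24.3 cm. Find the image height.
hi = (-di/do) × ho = -11.44 cm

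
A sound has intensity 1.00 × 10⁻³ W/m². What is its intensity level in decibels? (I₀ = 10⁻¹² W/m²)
β = 10·log₁₀(I/I₀) = 90 dB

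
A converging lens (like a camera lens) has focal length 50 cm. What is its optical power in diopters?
P = 1/f = 2 D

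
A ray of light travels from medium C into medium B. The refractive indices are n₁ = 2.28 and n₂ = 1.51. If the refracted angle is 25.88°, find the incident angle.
sin θ₁ = (n₂/n₁)·sin θ₂ → θ₁ = 16.8°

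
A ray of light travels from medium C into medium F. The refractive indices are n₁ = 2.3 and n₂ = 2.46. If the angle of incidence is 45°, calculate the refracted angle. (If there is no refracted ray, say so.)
sin θ₂ = (n₁/n₂)·sin θ₁ = 0.6611 → θ₂ = 41.39°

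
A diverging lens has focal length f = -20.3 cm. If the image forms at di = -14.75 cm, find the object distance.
1/do = 1/f − 1/di → do = 53.95 cm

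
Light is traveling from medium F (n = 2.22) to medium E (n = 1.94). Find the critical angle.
θc = arcsin(n₂/n₁) = 60.91°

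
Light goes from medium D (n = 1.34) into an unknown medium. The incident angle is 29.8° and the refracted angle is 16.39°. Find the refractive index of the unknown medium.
n₂ = n₁·sin θ₁ / sin θ₂ = 2.36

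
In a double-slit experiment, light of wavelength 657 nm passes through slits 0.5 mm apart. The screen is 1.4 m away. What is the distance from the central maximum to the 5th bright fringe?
y = mλL/d = 9.198 mm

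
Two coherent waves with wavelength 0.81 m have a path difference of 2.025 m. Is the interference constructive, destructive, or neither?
destructive — path difference = 2.5λ, an odd multiple of λ/2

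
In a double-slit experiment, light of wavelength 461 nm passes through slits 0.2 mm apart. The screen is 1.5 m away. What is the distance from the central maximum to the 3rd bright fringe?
y = mλL/d = 10.37 mm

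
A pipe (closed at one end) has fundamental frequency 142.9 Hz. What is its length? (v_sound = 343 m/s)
L = v/(4f₁) = 0.6001 m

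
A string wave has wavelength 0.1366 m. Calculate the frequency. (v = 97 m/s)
f = v/λ = 710.1 Hz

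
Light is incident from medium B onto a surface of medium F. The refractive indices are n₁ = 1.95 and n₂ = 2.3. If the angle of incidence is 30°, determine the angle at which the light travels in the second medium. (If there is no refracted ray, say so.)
sin θ₂ = (n₁/n₂)·sin θ₁ = 0.4239 → θ₂ = 25.08°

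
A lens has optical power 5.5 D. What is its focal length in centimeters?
f = 1/P = 18.18 cm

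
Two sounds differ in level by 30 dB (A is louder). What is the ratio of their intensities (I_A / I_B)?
I_A/I_B = 10^(Δβ/10) = 1000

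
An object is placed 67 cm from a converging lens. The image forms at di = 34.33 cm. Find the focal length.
1/f = 1/do + 1/di → f = 22.7 cm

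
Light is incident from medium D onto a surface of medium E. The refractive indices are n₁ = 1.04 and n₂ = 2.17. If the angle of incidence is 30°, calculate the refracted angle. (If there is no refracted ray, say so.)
sin θ₂ = (n₁/n₂)·sin θ₁ = 0.2396 → θ₂ = 13.86°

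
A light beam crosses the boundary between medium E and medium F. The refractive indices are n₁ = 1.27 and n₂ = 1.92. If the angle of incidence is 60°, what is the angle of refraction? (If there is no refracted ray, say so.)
sin θ₂ = (n₁/n₂)·sin θ₁ = 0.5728 → θ₂ = 34.95°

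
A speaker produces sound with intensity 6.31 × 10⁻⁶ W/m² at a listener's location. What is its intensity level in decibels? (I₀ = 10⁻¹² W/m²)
β = 10·log₁₀(I/I₀) = 68 dB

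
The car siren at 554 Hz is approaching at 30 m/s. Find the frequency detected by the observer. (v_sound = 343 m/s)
f_obs = f·v/(v − v_s) = 607.1 Hz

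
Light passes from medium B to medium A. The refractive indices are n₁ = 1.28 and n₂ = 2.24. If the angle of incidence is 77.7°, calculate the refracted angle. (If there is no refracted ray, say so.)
sin θ₂ = (n₁/n₂)·sin θ₁ = 0.5583 → θ₂ = 33.94°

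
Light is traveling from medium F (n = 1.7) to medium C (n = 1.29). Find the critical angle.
θc = arcsin(n₂/n₁) = 49.36°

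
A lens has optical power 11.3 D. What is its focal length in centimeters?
f = 1/P = 8.85 cm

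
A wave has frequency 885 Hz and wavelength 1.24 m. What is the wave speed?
v = fλ = 1097 m/s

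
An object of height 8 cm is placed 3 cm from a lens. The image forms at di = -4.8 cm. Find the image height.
hi = (-di/do) × ho = 12.8 cm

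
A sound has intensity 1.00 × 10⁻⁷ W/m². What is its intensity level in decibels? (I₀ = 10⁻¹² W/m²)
β = 10·log₁₀(I/I₀) = 50 dB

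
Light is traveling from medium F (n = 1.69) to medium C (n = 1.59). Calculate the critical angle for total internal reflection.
θc = arcsin(n₂/n₁) = 70.19°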